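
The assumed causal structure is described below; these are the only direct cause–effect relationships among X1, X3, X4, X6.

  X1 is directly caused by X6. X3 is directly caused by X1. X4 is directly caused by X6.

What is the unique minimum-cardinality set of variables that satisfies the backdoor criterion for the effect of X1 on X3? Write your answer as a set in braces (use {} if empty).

{}

Variables eligible for adjustment (non-descendants of X1, excluding X1 and X3): {X4, X6}.
Backdoor paths from X1 to X3:
  (none)
With no backdoor paths the empty set already satisfies the criterion, and it is trivially minimal.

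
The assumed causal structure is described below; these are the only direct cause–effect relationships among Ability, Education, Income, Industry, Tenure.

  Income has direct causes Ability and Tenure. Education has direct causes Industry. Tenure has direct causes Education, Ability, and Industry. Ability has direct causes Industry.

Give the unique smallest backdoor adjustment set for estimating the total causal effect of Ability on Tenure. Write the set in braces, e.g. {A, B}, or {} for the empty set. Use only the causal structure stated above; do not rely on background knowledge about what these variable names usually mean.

Variables eligible for adjustment (non-descendants of Ability, excluding Ability and Tenure): {Education, Industry}.
Backdoor paths from Ability to Tenure:
  P1: Ability <- Industry -> Education -> Tenure
  P2: Ability <- Industry -> Tenure
The empty set is not sufficient: P1 (Ability <- Industry -> Education -> Tenure) has no collider blocking it and no conditioned non-collider, so it is open.
Try {Industry}:
  P1: blocked at fork node Industry ∈ conditioning set.
  P2: blocked at fork node Industry ∈ conditioning set.
{Industry} contains no descendant of Ability and blocks every backdoor path.
No other singleton works — e.g. {Education} leaves P2 open — so {Industry} is the unique smallest valid adjustment set.

{Industry}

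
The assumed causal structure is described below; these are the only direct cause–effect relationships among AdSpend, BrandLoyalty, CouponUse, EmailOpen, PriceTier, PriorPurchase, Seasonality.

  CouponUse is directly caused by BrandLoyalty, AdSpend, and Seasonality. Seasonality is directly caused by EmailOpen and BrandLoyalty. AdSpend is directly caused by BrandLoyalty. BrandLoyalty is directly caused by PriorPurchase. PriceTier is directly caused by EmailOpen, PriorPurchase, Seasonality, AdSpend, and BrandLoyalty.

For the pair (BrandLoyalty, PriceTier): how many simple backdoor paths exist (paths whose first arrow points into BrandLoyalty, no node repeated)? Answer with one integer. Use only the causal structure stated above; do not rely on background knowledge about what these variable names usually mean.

1

A backdoor path from BrandLoyalty to PriceTier is any simple undirected path whose first edge points into BrandLoyalty (i.e. leaves BrandLoyalty via a parent).
Parents of BrandLoyalty: {PriorPurchase}.
Enumerating:
  P1: BrandLoyalty <- PriorPurchase -> PriceTier
That exhausts the simple backdoor paths. Count: 1.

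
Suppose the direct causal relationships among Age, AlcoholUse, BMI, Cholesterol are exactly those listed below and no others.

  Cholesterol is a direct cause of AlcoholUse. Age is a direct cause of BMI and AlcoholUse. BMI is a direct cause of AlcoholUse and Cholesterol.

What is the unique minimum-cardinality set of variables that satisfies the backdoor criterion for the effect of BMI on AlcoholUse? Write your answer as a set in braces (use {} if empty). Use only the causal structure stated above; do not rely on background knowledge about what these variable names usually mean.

Variables eligible for adjustment (non-descendants of BMI, excluding BMI and AlcoholUse): {Age}.
Backdoor paths from BMI to AlcoholUse:
  P1: BMI <- Age -> AlcoholUse
The empty set is not sufficient: P1 (BMI <- Age -> AlcoholUse) has no collider blocking it and no conditioned non-collider, so it is open.
Try {Age}:
  P1: blocked at fork node Age ∈ conditioning set.
{Age} contains no descendant of BMI and blocks every backdoor path.
{Age} is the unique smallest valid adjustment set.

{Age}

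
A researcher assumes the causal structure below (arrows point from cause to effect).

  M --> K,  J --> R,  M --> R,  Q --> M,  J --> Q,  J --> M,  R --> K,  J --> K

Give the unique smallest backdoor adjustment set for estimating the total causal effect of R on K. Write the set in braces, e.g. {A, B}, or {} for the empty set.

Variables eligible for adjustment (non-descendants of R, excluding R and K): {J, M, Q}.
Backdoor paths from R to K:
  P1: R <- J -> Q -> M -> K
  P2: R <- J -> M -> K
  P3: R <- J -> K
  P4: R <- M <- J -> K
  P5: R <- M <- Q <- J -> K
  P6: R <- M -> K
The empty set is not sufficient: P1 (R <- J -> Q -> M -> K) has no collider blocking it and no conditioned non-collider, so it is open.
Try {J, M}:
  P1: blocked at fork node J ∈ conditioning set.
  P2: blocked at fork node J ∈ conditioning set.
  P3: blocked at fork node J ∈ conditioning set.
  P4: blocked at chain node M ∈ conditioning set.
  P5: blocked at chain node M ∈ conditioning set.
  P6: blocked at fork node M ∈ conditioning set.
{J, M} contains no descendant of R and blocks every backdoor path.
Every element of {J, M} is needed (dropping J leaves P3 open; dropping M leaves P6 open), so no proper subset is valid.
Among all size-2 subsets of the eligible variables, only {J, M} blocks every backdoor path, so it is the unique smallest valid adjustment set.

{J, M}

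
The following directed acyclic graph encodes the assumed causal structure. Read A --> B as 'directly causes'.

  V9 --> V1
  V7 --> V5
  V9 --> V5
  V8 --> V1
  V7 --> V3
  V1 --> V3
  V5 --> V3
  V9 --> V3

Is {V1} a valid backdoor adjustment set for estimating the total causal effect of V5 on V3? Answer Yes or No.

No

Backdoor paths from V5 to V3 (paths whose first edge points into V5):
  P1: V5 <- V7 -> V3
  P2: V5 <- V9 -> V1 -> V3
  P3: V5 <- V9 -> V3
Condition 1 (no descendant of V5 in the set): holds — descendants of V5 are {V3}; none are in {V1}.
Condition 2 (every backdoor path blocked by {V1}):
  P1: open — no interior node is in the conditioning set.
  P2: blocked at chain node V1 ∈ conditioning set.
  P3: open — no interior node is in the conditioning set.
{V1} does not satisfy the backdoor criterion.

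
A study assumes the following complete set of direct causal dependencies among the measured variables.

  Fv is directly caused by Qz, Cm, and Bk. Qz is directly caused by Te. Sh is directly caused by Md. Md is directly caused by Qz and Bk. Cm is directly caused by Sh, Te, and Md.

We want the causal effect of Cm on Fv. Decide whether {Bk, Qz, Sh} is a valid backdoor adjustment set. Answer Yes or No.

Yes

Backdoor paths from Cm to Fv (paths whose first edge points into Cm):
  P1: Cm <- Te -> Qz -> Md <- Bk -> Fv
  P2: Cm <- Te -> Qz -> Fv
  P3: Cm <- Md <- Bk -> Fv
  P4: Cm <- Md <- Qz -> Fv
  P5: Cm <- Sh <- Md <- Bk -> Fv
  P6: Cm <- Sh <- Md <- Qz -> Fv
Condition 1 (no descendant of Cm in the set): holds — descendants of Cm are {Fv}; none are in {Bk, Qz, Sh}.
Condition 2 (every backdoor path blocked by {Bk, Qz, Sh}):
  P1: blocked at chain node Qz ∈ conditioning set.
  P2: blocked at chain node Qz ∈ conditioning set.
  P3: blocked at fork node Bk ∈ conditioning set.
  P4: blocked at fork node Qz ∈ conditioning set.
  P5: blocked at chain node Sh ∈ conditioning set.
  P6: blocked at chain node Sh ∈ conditioning set.
{Bk, Qz, Sh} satisfies the backdoor criterion.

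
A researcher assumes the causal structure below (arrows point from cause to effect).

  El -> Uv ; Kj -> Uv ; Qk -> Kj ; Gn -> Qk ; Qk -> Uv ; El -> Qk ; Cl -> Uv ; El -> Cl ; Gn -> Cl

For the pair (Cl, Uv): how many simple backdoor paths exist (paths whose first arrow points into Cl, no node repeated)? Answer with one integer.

A backdoor path from Cl to Uv is any simple undirected path whose first edge points into Cl (i.e. leaves Cl via a parent).
Parents of Cl: {El, Gn}.
Enumerating:
  P1: Cl <- El -> Qk -> Kj -> Uv
  P2: Cl <- El -> Qk -> Uv
  P3: Cl <- El -> Uv
  P4: Cl <- Gn -> Qk <- El -> Uv
  P5: Cl <- Gn -> Qk -> Kj -> Uv
  P6: Cl <- Gn -> Qk -> Uv
That exhausts the simple backdoor paths. Count: 6.

6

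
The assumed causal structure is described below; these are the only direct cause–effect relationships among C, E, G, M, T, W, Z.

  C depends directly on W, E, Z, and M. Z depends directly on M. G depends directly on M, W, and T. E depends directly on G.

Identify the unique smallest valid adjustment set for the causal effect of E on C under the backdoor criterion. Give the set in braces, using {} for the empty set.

Variables eligible for adjustment (non-descendants of E, excluding E and C): {G, M, T, W, Z}.
Backdoor paths from E to C:
  P1: E <- G <- M -> Z -> C
  P2: E <- G <- M -> C
  P3: E <- G <- W -> C
The empty set is not sufficient: P1 (E <- G <- M -> Z -> C) has no collider blocking it and no conditioned non-collider, so it is open.
Try {G}:
  P1: blocked at chain node G ∈ conditioning set.
  P2: blocked at chain node G ∈ conditioning set.
  P3: blocked at chain node G ∈ conditioning set.
{G} contains no descendant of E and blocks every backdoor path.
No other singleton works — e.g. {T} leaves P1 open — so {G} is the unique smallest valid adjustment set.

{G}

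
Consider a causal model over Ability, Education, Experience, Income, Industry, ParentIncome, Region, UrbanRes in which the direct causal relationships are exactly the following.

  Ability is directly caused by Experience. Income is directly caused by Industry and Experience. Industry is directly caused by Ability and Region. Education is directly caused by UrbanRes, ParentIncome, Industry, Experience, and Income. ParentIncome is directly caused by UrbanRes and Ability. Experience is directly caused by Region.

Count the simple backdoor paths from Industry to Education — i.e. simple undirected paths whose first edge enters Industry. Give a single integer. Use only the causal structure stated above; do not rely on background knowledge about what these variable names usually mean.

8

A backdoor path from Industry to Education is any simple undirected path whose first edge points into Industry (i.e. leaves Industry via a parent).
Parents of Industry: {Ability, Region}.
Enumerating:
  P1: Industry <- Region -> Experience -> Ability -> ParentIncome <- UrbanRes -> Education
  P2: Industry <- Region -> Experience -> Ability -> ParentIncome -> Education
  P3: Industry <- Region -> Experience -> Income -> Education
  P4: Industry <- Region -> Experience -> Education
  P5: Industry <- Ability <- Experience -> Income -> Education
  P6: Industry <- Ability <- Experience -> Education
  P7: Industry <- Ability -> ParentIncome <- UrbanRes -> Education
  P8: Industry <- Ability -> ParentIncome -> Education
That exhausts the simple backdoor paths. Count: 8.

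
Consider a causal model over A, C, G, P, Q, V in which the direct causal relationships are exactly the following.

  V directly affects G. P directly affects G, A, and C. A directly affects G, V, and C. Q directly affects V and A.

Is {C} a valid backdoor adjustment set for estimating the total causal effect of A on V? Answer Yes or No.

Backdoor paths from A to V (paths whose first edge points into A):
  P1: A <- Q -> V
  P2: A <- P -> G <- V
Condition 1 (no descendant of A in the set): FAILS — C is a descendant of A.
Condition 2 (every backdoor path blocked by {C}):
  P1: open — no interior node is in the conditioning set.
  P2: blocked at collider G (neither it nor any descendant is in the conditioning set).
{C} does not satisfy the backdoor criterion.

No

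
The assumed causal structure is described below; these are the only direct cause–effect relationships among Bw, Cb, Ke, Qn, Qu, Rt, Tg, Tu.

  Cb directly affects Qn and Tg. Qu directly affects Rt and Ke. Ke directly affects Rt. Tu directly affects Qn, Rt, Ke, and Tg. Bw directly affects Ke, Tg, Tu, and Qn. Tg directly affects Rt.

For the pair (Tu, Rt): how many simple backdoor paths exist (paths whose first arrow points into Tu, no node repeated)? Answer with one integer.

A backdoor path from Tu to Rt is any simple undirected path whose first edge points into Tu (i.e. leaves Tu via a parent).
Parents of Tu: {Bw}.
Enumerating:
  P1: Tu <- Bw -> Qn <- Cb -> Tg -> Rt
  P2: Tu <- Bw -> Ke <- Qu -> Rt
  P3: Tu <- Bw -> Ke -> Rt
  P4: Tu <- Bw -> Tg -> Rt
That exhausts the simple backdoor paths. Count: 4.

4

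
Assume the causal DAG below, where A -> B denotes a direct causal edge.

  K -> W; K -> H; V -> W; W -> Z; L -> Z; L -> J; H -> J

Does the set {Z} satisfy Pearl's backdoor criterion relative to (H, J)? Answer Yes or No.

Backdoor paths from H to J (paths whose first edge points into H):
  P1: H <- K -> W -> Z <- L -> J
Condition 1 (no descendant of H in the set): holds — descendants of H are {J}; none are in {Z}.
Condition 2 (every backdoor path blocked by {Z}):
  P1: open — collider(s) Z are conditioned on (or have a conditioned descendant) and no non-collider on the path is in the set.
{Z} does not satisfy the backdoor criterion.

No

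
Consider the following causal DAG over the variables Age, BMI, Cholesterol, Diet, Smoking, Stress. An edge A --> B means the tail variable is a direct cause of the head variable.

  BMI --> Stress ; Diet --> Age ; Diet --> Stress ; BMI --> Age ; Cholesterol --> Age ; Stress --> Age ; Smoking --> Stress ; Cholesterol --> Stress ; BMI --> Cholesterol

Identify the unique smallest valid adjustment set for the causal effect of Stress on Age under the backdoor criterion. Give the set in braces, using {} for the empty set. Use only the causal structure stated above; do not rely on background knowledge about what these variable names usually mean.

Variables eligible for adjustment (non-descendants of Stress, excluding Stress and Age): {BMI, Cholesterol, Diet, Smoking}.
Backdoor paths from Stress to Age:
  P1: Stress <- Diet -> Age
  P2: Stress <- BMI -> Cholesterol -> Age
  P3: Stress <- BMI -> Age
  P4: Stress <- Cholesterol <- BMI -> Age
  P5: Stress <- Cholesterol -> Age
The empty set is not sufficient: P1 (Stress <- Diet -> Age) has no collider blocking it and no conditioned non-collider, so it is open.
Try {BMI, Cholesterol, Diet}:
  P1: blocked at fork node Diet ∈ conditioning set.
  P2: blocked at fork node BMI ∈ conditioning set.
  P3: blocked at fork node BMI ∈ conditioning set.
  P4: blocked at chain node Cholesterol ∈ conditioning set.
  P5: blocked at fork node Cholesterol ∈ conditioning set.
{BMI, Cholesterol, Diet} contains no descendant of Stress and blocks every backdoor path.
Every element of {BMI, Cholesterol, Diet} is needed (dropping BMI leaves P3 open; dropping Cholesterol leaves P5 open; dropping Diet leaves P1 open), so no proper subset is valid.
Among all size-3 subsets of the eligible variables, only {BMI, Cholesterol, Diet} blocks every backdoor path, so it is the unique smallest valid adjustment set.

{BMI, Cholesterol, Diet}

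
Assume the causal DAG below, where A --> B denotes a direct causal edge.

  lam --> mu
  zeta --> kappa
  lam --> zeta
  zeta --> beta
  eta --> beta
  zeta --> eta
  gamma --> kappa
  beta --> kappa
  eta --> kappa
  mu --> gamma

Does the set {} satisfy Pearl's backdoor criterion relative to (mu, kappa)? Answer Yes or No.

No

Backdoor paths from mu to kappa (paths whose first edge points into mu):
  P1: mu <- lam -> zeta -> eta -> beta -> kappa
  P2: mu <- lam -> zeta -> eta -> kappa
  P3: mu <- lam -> zeta -> beta <- eta -> kappa
  P4: mu <- lam -> zeta -> beta -> kappa
  P5: mu <- lam -> zeta -> kappa
Condition 1 (no descendant of mu in the set): holds — descendants of mu are {gamma, kappa}; none are in {}.
Condition 2 (every backdoor path blocked by {}):
  P1: open — no interior node is in the conditioning set.
  P2: open — no interior node is in the conditioning set.
  P3: blocked at collider beta (neither it nor any descendant is in the conditioning set).
  P4: open — no interior node is in the conditioning set.
  P5: open — no interior node is in the conditioning set.
{} does not satisfy the backdoor criterion.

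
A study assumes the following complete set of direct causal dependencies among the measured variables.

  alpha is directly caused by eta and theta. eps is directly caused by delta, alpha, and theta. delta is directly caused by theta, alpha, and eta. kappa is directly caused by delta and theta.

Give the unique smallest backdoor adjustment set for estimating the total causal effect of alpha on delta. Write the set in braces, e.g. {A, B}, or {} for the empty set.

Variables eligible for adjustment (non-descendants of alpha, excluding alpha and delta): {eta, theta}.
Backdoor paths from alpha to delta:
  P1: alpha <- theta -> delta
  P2: alpha <- theta -> eps <- delta
  P3: alpha <- theta -> kappa <- delta
  P4: alpha <- eta -> delta
The empty set is not sufficient: P1 (alpha <- theta -> delta) has no collider blocking it and no conditioned non-collider, so it is open.
Try {eta, theta}:
  P1: blocked at fork node theta ∈ conditioning set.
  P2: blocked at fork node theta ∈ conditioning set.
  P3: blocked at fork node theta ∈ conditioning set.
  P4: blocked at fork node eta ∈ conditioning set.
{eta, theta} contains no descendant of alpha and blocks every backdoor path.
Every element of {eta, theta} is needed (dropping eta leaves P4 open; dropping theta leaves P1 open), so no proper subset is valid.
Among all size-2 subsets of the eligible variables, only {eta, theta} blocks every backdoor path, so it is the unique smallest valid adjustment set.

{eta, theta}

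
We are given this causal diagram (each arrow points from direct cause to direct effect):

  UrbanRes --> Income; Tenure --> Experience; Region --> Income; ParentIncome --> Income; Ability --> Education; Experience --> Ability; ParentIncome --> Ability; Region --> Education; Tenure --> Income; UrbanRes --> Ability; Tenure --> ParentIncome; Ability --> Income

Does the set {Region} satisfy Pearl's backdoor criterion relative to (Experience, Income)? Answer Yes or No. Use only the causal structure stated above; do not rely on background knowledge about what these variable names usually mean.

No

Backdoor paths from Experience to Income (paths whose first edge points into Experience):
  P1: Experience <- Tenure -> ParentIncome -> Ability <- UrbanRes -> Income
  P2: Experience <- Tenure -> ParentIncome -> Ability -> Education <- Region -> Income
  P3: Experience <- Tenure -> ParentIncome -> Ability -> Income
  P4: Experience <- Tenure -> ParentIncome -> Income
  P5: Experience <- Tenure -> Income
Condition 1 (no descendant of Experience in the set): holds — descendants of Experience are {Ability, Education, Income}; none are in {Region}.
Condition 2 (every backdoor path blocked by {Region}):
  P1: blocked at collider Ability (neither it nor any descendant is in the conditioning set).
  P2: blocked at collider Education (neither it nor any descendant is in the conditioning set).
  P3: open — no interior node is in the conditioning set.
  P4: open — no interior node is in the conditioning set.
  P5: open — no interior node is in the conditioning set.
{Region} does not satisfy the backdoor criterion.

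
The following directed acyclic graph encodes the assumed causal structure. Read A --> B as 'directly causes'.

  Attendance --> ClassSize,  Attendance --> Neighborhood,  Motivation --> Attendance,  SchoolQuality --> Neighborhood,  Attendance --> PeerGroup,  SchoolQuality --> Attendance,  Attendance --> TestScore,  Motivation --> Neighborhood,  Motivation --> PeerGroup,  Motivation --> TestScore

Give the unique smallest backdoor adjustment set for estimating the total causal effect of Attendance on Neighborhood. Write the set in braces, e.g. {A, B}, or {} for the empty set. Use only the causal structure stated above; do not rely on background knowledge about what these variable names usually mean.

Variables eligible for adjustment (non-descendants of Attendance, excluding Attendance and Neighborhood): {Motivation, SchoolQuality}.
Backdoor paths from Attendance to Neighborhood:
  P1: Attendance <- SchoolQuality -> Neighborhood
  P2: Attendance <- Motivation -> Neighborhood
The empty set is not sufficient: P1 (Attendance <- SchoolQuality -> Neighborhood) has no collider blocking it and no conditioned non-collider, so it is open.
Try {Motivation, SchoolQuality}:
  P1: blocked at fork node SchoolQuality ∈ conditioning set.
  P2: blocked at fork node Motivation ∈ conditioning set.
{Motivation, SchoolQuality} contains no descendant of Attendance and blocks every backdoor path.
Every element of {Motivation, SchoolQuality} is needed (dropping Motivation leaves P2 open; dropping SchoolQuality leaves P1 open), so no proper subset is valid.
Among all size-2 subsets of the eligible variables, only {Motivation, SchoolQuality} blocks every backdoor path, so it is the unique smallest valid adjustment set.

{Motivation, SchoolQuality}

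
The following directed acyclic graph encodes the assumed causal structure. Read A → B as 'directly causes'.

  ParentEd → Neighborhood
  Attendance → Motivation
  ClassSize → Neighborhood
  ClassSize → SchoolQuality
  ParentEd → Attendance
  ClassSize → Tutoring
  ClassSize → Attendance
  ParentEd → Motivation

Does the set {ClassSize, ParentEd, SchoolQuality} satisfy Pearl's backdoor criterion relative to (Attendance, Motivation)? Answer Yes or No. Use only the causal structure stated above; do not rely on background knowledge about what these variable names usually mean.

Yes

Backdoor paths from Attendance to Motivation (paths whose first edge points into Attendance):
  P1: Attendance <- ClassSize -> Neighborhood <- ParentEd -> Motivation
  P2: Attendance <- ParentEd -> Motivation
Condition 1 (no descendant of Attendance in the set): holds — descendants of Attendance are {Motivation}; none are in {ClassSize, ParentEd, SchoolQuality}.
Condition 2 (every backdoor path blocked by {ClassSize, ParentEd, SchoolQuality}):
  P1: blocked at fork node ClassSize ∈ conditioning set.
  P2: blocked at fork node ParentEd ∈ conditioning set.
{ClassSize, ParentEd, SchoolQuality} satisfies the backdoor criterion.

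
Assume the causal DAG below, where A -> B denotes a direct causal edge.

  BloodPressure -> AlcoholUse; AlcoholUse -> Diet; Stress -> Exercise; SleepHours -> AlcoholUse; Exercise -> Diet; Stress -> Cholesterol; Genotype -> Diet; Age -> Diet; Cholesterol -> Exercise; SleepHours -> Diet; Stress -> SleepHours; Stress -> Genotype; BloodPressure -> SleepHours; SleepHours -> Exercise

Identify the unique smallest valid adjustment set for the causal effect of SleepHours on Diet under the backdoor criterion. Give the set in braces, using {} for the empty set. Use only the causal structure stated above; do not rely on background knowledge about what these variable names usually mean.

{BloodPressure, Stress}

Variables eligible for adjustment (non-descendants of SleepHours, excluding SleepHours and Diet): {Age, BloodPressure, Cholesterol, Genotype, Stress}.
Backdoor paths from SleepHours to Diet:
  P1: SleepHours <- Stress -> Cholesterol -> Exercise -> Diet
  P2: SleepHours <- Stress -> Exercise -> Diet
  P3: SleepHours <- Stress -> Genotype -> Diet
  P4: SleepHours <- BloodPressure -> AlcoholUse -> Diet
The empty set is not sufficient: P1 (SleepHours <- Stress -> Cholesterol -> Exercise -> Diet) has no collider blocking it and no conditioned non-collider, so it is open.
Try {BloodPressure, Stress}:
  P1: blocked at fork node Stress ∈ conditioning set.
  P2: blocked at fork node Stress ∈ conditioning set.
  P3: blocked at fork node Stress ∈ conditioning set.
  P4: blocked at fork node BloodPressure ∈ conditioning set.
{BloodPressure, Stress} contains no descendant of SleepHours and blocks every backdoor path.
Every element of {BloodPressure, Stress} is needed (dropping BloodPressure leaves P4 open; dropping Stress leaves P1 open), so no proper subset is valid.
Among all size-2 subsets of the eligible variables, only {BloodPressure, Stress} blocks every backdoor path, so it is the unique smallest valid adjustment set.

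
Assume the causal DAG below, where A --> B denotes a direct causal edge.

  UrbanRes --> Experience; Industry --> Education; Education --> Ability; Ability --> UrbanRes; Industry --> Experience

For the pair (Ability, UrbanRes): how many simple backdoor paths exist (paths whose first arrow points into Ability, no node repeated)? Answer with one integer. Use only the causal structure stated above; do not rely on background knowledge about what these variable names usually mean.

1

A backdoor path from Ability to UrbanRes is any simple undirected path whose first edge points into Ability (i.e. leaves Ability via a parent).
Parents of Ability: {Education}.
Enumerating:
  P1: Ability <- Education <- Industry -> Experience <- UrbanRes
That exhausts the simple backdoor paths. Count: 1.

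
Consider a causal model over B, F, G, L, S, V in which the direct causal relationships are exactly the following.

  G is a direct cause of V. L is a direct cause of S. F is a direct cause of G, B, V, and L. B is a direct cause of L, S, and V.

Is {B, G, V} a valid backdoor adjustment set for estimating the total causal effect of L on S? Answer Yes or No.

Yes

Backdoor paths from L to S (paths whose first edge points into L):
  P1: L <- F -> B -> S
  P2: L <- F -> G -> V <- B -> S
  P3: L <- F -> V <- B -> S
  P4: L <- B -> S
Condition 1 (no descendant of L in the set): holds — descendants of L are {S}; none are in {B, G, V}.
Condition 2 (every backdoor path blocked by {B, G, V}):
  P1: blocked at chain node B ∈ conditioning set.
  P2: blocked at chain node G ∈ conditioning set.
  P3: blocked at fork node B ∈ conditioning set.
  P4: blocked at fork node B ∈ conditioning set.
{B, G, V} satisfies the backdoor criterion.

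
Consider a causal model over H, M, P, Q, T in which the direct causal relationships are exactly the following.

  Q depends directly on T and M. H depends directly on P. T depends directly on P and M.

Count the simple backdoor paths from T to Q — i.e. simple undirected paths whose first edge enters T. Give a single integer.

A backdoor path from T to Q is any simple undirected path whose first edge points into T (i.e. leaves T via a parent).
Parents of T: {M, P}.
Enumerating:
  P1: T <- M -> Q
That exhausts the simple backdoor paths. Count: 1.

1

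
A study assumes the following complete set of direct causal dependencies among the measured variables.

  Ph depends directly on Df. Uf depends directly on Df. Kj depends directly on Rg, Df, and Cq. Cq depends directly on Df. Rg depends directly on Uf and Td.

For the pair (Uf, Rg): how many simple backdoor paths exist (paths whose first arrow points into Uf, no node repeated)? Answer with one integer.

2

A backdoor path from Uf to Rg is any simple undirected path whose first edge points into Uf (i.e. leaves Uf via a parent).
Parents of Uf: {Df}.
Enumerating:
  P1: Uf <- Df -> Cq -> Kj <- Rg
  P2: Uf <- Df -> Kj <- Rg
That exhausts the simple backdoor paths. Count: 2.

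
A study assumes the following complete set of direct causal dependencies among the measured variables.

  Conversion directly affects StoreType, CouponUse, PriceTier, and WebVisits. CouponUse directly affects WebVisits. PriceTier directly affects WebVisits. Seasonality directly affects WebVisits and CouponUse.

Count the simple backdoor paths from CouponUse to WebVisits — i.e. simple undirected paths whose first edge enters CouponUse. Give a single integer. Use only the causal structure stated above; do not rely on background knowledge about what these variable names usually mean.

A backdoor path from CouponUse to WebVisits is any simple undirected path whose first edge points into CouponUse (i.e. leaves CouponUse via a parent).
Parents of CouponUse: {Conversion, Seasonality}.
Enumerating:
  P1: CouponUse <- Seasonality -> WebVisits
  P2: CouponUse <- Conversion -> PriceTier -> WebVisits
  P3: CouponUse <- Conversion -> WebVisits
That exhausts the simple backdoor paths. Count: 3.

3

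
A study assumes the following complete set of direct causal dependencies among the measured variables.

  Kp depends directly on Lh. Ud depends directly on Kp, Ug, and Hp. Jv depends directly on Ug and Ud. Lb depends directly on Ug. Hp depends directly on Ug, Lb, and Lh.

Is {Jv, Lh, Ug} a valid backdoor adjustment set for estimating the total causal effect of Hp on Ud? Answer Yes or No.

No

Backdoor paths from Hp to Ud (paths whose first edge points into Hp):
  P1: Hp <- Ug -> Ud
  P2: Hp <- Ug -> Jv <- Ud
  P3: Hp <- Lh -> Kp -> Ud
  P4: Hp <- Lb <- Ug -> Ud
  P5: Hp <- Lb <- Ug -> Jv <- Ud
Condition 1 (no descendant of Hp in the set): FAILS — Jv is a descendant of Hp.
Condition 2 (every backdoor path blocked by {Jv, Lh, Ug}):
  P1: blocked at fork node Ug ∈ conditioning set.
  P2: blocked at fork node Ug ∈ conditioning set.
  P3: blocked at fork node Lh ∈ conditioning set.
  P4: blocked at fork node Ug ∈ conditioning set.
  P5: blocked at fork node Ug ∈ conditioning set.
{Jv, Lh, Ug} does not satisfy the backdoor criterion.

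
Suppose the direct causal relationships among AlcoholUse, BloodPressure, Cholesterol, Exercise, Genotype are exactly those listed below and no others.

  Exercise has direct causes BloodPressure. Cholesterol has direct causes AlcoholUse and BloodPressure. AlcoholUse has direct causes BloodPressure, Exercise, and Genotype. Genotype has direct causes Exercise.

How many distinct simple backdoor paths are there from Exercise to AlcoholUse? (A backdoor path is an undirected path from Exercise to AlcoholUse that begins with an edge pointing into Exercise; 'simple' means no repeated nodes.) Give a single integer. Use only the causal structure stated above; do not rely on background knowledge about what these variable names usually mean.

A backdoor path from Exercise to AlcoholUse is any simple undirected path whose first edge points into Exercise (i.e. leaves Exercise via a parent).
Parents of Exercise: {BloodPressure}.
Enumerating:
  P1: Exercise <- BloodPressure -> AlcoholUse
  P2: Exercise <- BloodPressure -> Cholesterol <- AlcoholUse
That exhausts the simple backdoor paths. Count: 2.

2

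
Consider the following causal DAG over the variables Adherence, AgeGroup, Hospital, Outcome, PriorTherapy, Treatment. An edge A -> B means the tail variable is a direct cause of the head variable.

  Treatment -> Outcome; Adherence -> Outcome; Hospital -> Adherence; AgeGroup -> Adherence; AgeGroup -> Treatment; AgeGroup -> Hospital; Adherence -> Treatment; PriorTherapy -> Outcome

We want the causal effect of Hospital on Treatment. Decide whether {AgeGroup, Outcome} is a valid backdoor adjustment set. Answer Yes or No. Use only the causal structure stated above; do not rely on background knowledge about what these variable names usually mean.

Backdoor paths from Hospital to Treatment (paths whose first edge points into Hospital):
  P1: Hospital <- AgeGroup -> Adherence -> Treatment
  P2: Hospital <- AgeGroup -> Adherence -> Outcome <- Treatment
  P3: Hospital <- AgeGroup -> Treatment
Condition 1 (no descendant of Hospital in the set): FAILS — Outcome is a descendant of Hospital.
Condition 2 (every backdoor path blocked by {AgeGroup, Outcome}):
  P1: blocked at fork node AgeGroup ∈ conditioning set.
  P2: blocked at fork node AgeGroup ∈ conditioning set.
  P3: blocked at fork node AgeGroup ∈ conditioning set.
{AgeGroup, Outcome} does not satisfy the backdoor criterion.

No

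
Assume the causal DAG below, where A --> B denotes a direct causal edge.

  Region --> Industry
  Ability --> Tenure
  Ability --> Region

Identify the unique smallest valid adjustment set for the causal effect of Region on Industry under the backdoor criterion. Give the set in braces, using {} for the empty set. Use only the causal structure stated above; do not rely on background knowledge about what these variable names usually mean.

Variables eligible for adjustment (non-descendants of Region, excluding Region and Industry): {Ability, Tenure}.
Backdoor paths from Region to Industry:
  (none)
With no backdoor paths the empty set already satisfies the criterion, and it is trivially minimal.

{}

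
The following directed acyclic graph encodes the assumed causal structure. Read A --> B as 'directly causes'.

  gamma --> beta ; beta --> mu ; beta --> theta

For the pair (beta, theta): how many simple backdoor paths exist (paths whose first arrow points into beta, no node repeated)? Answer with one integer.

0

A backdoor path from beta to theta is any simple undirected path whose first edge points into beta (i.e. leaves beta via a parent).
Parents of beta: {gamma}.
No simple path from any parent of beta reaches theta without revisiting beta, so there are no backdoor paths.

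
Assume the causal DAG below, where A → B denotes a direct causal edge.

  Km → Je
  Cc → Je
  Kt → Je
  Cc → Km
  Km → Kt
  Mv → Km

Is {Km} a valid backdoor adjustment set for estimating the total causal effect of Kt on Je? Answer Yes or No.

Backdoor paths from Kt to Je (paths whose first edge points into Kt):
  P1: Kt <- Km <- Cc -> Je
  P2: Kt <- Km -> Je
Condition 1 (no descendant of Kt in the set): holds — descendants of Kt are {Je}; none are in {Km}.
Condition 2 (every backdoor path blocked by {Km}):
  P1: blocked at chain node Km ∈ conditioning set.
  P2: blocked at fork node Km ∈ conditioning set.
{Km} satisfies the backdoor criterion.

Yes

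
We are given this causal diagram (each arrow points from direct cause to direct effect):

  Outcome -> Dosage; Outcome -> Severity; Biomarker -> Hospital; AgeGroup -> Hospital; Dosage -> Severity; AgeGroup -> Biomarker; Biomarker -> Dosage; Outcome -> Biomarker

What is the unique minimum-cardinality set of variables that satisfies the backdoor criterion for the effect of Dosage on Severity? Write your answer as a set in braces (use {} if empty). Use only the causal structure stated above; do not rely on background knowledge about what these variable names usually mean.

Variables eligible for adjustment (non-descendants of Dosage, excluding Dosage and Severity): {AgeGroup, Biomarker, Hospital, Outcome}.
Backdoor paths from Dosage to Severity:
  P1: Dosage <- Outcome -> Severity
  P2: Dosage <- Biomarker <- Outcome -> Severity
The empty set is not sufficient: P1 (Dosage <- Outcome -> Severity) has no collider blocking it and no conditioned non-collider, so it is open.
Try {Outcome}:
  P1: blocked at fork node Outcome ∈ conditioning set.
  P2: blocked at fork node Outcome ∈ conditioning set.
{Outcome} contains no descendant of Dosage and blocks every backdoor path.
No other singleton works — e.g. {AgeGroup} leaves P1 open — so {Outcome} is the unique smallest valid adjustment set.

{Outcome}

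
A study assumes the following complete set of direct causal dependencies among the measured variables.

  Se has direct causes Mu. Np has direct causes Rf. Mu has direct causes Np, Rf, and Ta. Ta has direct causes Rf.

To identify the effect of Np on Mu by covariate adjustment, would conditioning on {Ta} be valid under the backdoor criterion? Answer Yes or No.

Backdoor paths from Np to Mu (paths whose first edge points into Np):
  P1: Np <- Rf -> Ta -> Mu
  P2: Np <- Rf -> Mu
Condition 1 (no descendant of Np in the set): holds — descendants of Np are {Mu, Se}; none are in {Ta}.
Condition 2 (every backdoor path blocked by {Ta}):
  P1: blocked at chain node Ta ∈ conditioning set.
  P2: open — no interior node is in the conditioning set.
{Ta} does not satisfy the backdoor criterion.

No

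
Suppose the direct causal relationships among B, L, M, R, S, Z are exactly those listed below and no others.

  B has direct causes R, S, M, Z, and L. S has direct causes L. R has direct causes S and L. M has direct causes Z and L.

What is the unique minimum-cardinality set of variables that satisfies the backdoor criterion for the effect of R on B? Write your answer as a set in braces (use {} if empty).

Variables eligible for adjustment (non-descendants of R, excluding R and B): {L, M, S, Z}.
Backdoor paths from R to B:
  P1: R <- L -> S -> B
  P2: R <- L -> M <- Z -> B
  P3: R <- L -> M -> B
  P4: R <- L -> B
  P5: R <- S <- L -> M <- Z -> B
  P6: R <- S <- L -> M -> B
  P7: R <- S <- L -> B
  P8: R <- S -> B
The empty set is not sufficient: P1 (R <- L -> S -> B) has no collider blocking it and no conditioned non-collider, so it is open.
Try {L, S}:
  P1: blocked at fork node L ∈ conditioning set.
  P2: blocked at fork node L ∈ conditioning set.
  P3: blocked at fork node L ∈ conditioning set.
  P4: blocked at fork node L ∈ conditioning set.
  P5: blocked at chain node S ∈ conditioning set.
  P6: blocked at chain node S ∈ conditioning set.
  P7: blocked at chain node S ∈ conditioning set.
  P8: blocked at fork node S ∈ conditioning set.
{L, S} contains no descendant of R and blocks every backdoor path.
Every element of {L, S} is needed (dropping L leaves P3 open; dropping S leaves P8 open), so no proper subset is valid.
Among all size-2 subsets of the eligible variables, only {L, S} blocks every backdoor path, so it is the unique smallest valid adjustment set.

{L, S}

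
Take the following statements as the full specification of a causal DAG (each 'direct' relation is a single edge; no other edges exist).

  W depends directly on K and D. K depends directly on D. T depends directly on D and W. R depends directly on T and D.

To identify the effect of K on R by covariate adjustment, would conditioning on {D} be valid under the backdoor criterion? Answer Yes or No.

Backdoor paths from K to R (paths whose first edge points into K):
  P1: K <- D -> W -> T -> R
  P2: K <- D -> T -> R
  P3: K <- D -> R
Condition 1 (no descendant of K in the set): holds — descendants of K are {R, T, W}; none are in {D}.
Condition 2 (every backdoor path blocked by {D}):
  P1: blocked at fork node D ∈ conditioning set.
  P2: blocked at fork node D ∈ conditioning set.
  P3: blocked at fork node D ∈ conditioning set.
{D} satisfies the backdoor criterion.

Yes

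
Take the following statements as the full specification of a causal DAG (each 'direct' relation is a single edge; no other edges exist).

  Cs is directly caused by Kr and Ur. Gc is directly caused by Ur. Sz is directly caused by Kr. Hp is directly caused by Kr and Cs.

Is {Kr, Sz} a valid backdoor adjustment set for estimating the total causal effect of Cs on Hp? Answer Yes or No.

Backdoor paths from Cs to Hp (paths whose first edge points into Cs):
  P1: Cs <- Kr -> Hp
Condition 1 (no descendant of Cs in the set): holds — descendants of Cs are {Hp}; none are in {Kr, Sz}.
Condition 2 (every backdoor path blocked by {Kr, Sz}):
  P1: blocked at fork node Kr ∈ conditioning set.
{Kr, Sz} satisfies the backdoor criterion.

Yes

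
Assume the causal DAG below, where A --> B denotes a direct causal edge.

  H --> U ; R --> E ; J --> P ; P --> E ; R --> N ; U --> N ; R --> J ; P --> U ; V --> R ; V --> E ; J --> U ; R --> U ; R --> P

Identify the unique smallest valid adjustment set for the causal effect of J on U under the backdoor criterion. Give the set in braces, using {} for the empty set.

Variables eligible for adjustment (non-descendants of J, excluding J and U): {H, R, V}.
Backdoor paths from J to U:
  P1: J <- R <- V -> E <- P -> U
  P2: J <- R -> P -> U
  P3: J <- R -> U
  P4: J <- R -> N <- U
  P5: J <- R -> E <- P -> U
The empty set is not sufficient: P2 (J <- R -> P -> U) has no collider blocking it and no conditioned non-collider, so it is open.
Try {R}:
  P1: blocked at chain node R ∈ conditioning set.
  P2: blocked at fork node R ∈ conditioning set.
  P3: blocked at fork node R ∈ conditioning set.
  P4: blocked at fork node R ∈ conditioning set.
  P5: blocked at fork node R ∈ conditioning set.
{R} contains no descendant of J and blocks every backdoor path.
No other singleton works — e.g. {H} leaves P2 open — so {R} is the unique smallest valid adjustment set.

{R}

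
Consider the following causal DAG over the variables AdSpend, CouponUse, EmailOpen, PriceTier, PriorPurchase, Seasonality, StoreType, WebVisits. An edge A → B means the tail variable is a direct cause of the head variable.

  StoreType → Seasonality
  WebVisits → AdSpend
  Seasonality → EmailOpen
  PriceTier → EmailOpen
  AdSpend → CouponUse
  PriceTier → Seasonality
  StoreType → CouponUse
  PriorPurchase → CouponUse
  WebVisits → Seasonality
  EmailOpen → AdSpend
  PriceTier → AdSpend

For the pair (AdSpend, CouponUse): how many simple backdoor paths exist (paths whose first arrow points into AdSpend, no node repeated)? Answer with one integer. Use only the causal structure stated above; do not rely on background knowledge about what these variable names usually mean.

5

A backdoor path from AdSpend to CouponUse is any simple undirected path whose first edge points into AdSpend (i.e. leaves AdSpend via a parent).
Parents of AdSpend: {EmailOpen, PriceTier, WebVisits}.
Enumerating:
  P1: AdSpend <- WebVisits -> Seasonality <- StoreType -> CouponUse
  P2: AdSpend <- PriceTier -> Seasonality <- StoreType -> CouponUse
  P3: AdSpend <- PriceTier -> EmailOpen <- Seasonality <- StoreType -> CouponUse
  P4: AdSpend <- EmailOpen <- PriceTier -> Seasonality <- StoreType -> CouponUse
  P5: AdSpend <- EmailOpen <- Seasonality <- StoreType -> CouponUse
That exhausts the simple backdoor paths. Count: 5.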